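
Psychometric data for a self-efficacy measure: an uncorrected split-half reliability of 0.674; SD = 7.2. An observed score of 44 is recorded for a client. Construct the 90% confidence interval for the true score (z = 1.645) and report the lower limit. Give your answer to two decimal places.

38.77

Spearman-Brown: r = 2(0.674) / (1 + 0.674) = 1.348 / 1.674 ≈ 0.805
SEM = 7.200×√(1 − 0.805) ≈ 3.177
Margin = 1.645 × 3.177 ≈ 5.227
Lower bound: 44 − 5.227 = 38.773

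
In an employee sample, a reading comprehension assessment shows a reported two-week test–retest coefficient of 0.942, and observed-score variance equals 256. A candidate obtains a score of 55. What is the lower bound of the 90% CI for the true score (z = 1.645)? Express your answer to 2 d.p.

SD = √256 ≃ 16.0000
The standard error of measurement is 16.0000×√(1 − 0.9420) ≃ 16.0000×0.2408 ≃ 3.8533.
1.645 × SEM ≃ 6.3387
Lower bound: 55 − 6.3387 = 48.6613

48.66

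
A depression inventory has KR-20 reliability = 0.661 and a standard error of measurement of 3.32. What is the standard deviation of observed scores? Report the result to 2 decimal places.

5.70

σ = SEM·(1 − r)^(−1/2) ≈ 3.32·1.71751 ≈ 5.70214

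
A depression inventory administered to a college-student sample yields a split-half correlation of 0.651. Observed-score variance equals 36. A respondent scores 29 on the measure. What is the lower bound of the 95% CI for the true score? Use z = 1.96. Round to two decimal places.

σ = 36^(1/2) = 6.0000
Full-length reliability (Spearman-Brown) = 2(0.651)/(1+0.651) ≃ 0.7886
SEM = 6.0000 × √(1 − 0.7886) = 6.0000 × √0.2114 ≃ 6.0000 × 0.4598 ≃ 2.7586
Margin = 1.96 × 2.7586 ≃ 5.4069
Lower bound: 29 − 5.4069 = 23.5931

23.59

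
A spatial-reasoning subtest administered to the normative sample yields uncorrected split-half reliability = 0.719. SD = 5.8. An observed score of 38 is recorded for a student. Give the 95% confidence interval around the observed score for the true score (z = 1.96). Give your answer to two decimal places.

[33.40, 42.60]

Spearman-Brown: r = 2(0.719) / (1 + 0.719) = 1.438 / 1.719 ≈ 0.837
SEM = 5.800 * √(1 − 0.837) = 5.800 * √0.163 ≈ 5.800 * 0.404 ≈ 2.345
1.96 * SEM ≈ 4.596
95% CI: 38 ± 4.596 = [33.404, 42.596]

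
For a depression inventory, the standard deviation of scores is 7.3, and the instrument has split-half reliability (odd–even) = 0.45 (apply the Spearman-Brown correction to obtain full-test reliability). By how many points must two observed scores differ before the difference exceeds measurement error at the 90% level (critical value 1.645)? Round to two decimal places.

10.46

Spearman-Brown: r = 2(0.45) / (1 + 0.45) = 0.90000 / 1.45000 ≈ 0.62069
The standard error of measurement is 7.30000×√(1 − 0.62069) ≈ 7.30000×0.61588 ≈ 4.49594.
SE_diff = SEM × √2 ≈ 4.49594 × 1.41421 ≈ 6.35821
Smallest detectable difference = 1.645×6.35821 ≈ 10.45926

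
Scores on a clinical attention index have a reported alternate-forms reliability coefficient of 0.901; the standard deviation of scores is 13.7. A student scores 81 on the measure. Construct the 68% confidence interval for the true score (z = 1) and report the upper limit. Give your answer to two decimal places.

85.31

SEM = 13.700 × √(1 − 0.901) = 13.700 × √0.099 ≈ 13.700 × 0.315 ≈ 4.311
Half-width = 1×4.311 ≈ 4.311
Upper limit = 81 + 4.311 ≈ 85.311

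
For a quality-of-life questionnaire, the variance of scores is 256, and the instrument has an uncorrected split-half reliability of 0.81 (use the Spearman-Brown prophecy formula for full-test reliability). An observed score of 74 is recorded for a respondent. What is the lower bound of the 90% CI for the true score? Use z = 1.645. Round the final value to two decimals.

65.47

σ = 256^(1/2) = 16.000
Full-length reliability (Spearman-Brown) = 2(0.81)/(1+0.81) ≈ 0.895
SEM = 16.000 * √(1 − 0.895) = 16.000 * √0.105 ≈ 16.000 * 0.324 ≈ 5.184
Half-width = 1.645*5.184 ≈ 8.528
Lower limit = 74 − 8.528 ≈ 65.472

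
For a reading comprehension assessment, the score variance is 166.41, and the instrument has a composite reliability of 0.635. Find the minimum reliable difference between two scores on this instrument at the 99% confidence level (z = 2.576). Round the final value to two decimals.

28.39

SD = √166.41 ≈ 12.9000
The standard error of measurement is 12.9000×√(1 − 0.6350) ≈ 12.9000×0.6042 ≈ 7.7936.
SE_diff = √2 × SEM ≈ 11.0218
Smallest detectable difference = 2.576×11.0218 ≈ 28.3921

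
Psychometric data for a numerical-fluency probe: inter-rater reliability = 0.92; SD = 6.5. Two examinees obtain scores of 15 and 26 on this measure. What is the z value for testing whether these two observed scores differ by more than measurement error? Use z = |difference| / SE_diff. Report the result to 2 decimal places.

The standard error of measurement is 6.5000*√(1 − 0.9200) ≈ 6.5000*0.2828 ≈ 1.8385.
SE_diff = SEM * √2 ≈ 1.8385 * 1.4142 ≈ 2.6000
z = |15 − 26| / 2.6000 = 11 / 2.6000 ≈ 4.2308

4.23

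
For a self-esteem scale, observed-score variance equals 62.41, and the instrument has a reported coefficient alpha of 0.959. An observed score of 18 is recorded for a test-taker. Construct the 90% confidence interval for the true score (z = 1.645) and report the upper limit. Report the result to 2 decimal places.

σ = 62.41^(1/2) = 7.900
The standard error of measurement is 7.900*√(1 − 0.959) ≃ 7.900*0.202 ≃ 1.600.
Margin = 1.645 * 1.600 ≃ 2.631
Upper limit = 18 + 2.631 ≃ 20.631

20.63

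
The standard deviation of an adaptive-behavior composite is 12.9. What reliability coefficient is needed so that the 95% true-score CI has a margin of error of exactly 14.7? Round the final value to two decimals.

0.66

SEM needed = half-width / z = 14.7/1.96 ≈ 7.500
Required reliability = 1 − (SEM/SD)² = 1 − 0.338 ≈ 0.662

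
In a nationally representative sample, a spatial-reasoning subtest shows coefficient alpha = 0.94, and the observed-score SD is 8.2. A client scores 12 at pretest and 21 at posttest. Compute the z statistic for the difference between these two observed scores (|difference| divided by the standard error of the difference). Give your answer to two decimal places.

SEM = 8.2000×√(1 − 0.9400) ≈ 2.0086
SE_diff = √2 × SEM ≈ 2.8406
z = |12 − 21| / 2.8406 = 9 / 2.8406 ≈ 3.1684

3.17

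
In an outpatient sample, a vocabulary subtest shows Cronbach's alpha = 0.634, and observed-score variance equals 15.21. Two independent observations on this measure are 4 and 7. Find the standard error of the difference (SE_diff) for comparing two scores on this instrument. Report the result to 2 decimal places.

SD = √15.21 ≈ 3.90000
SEM = 3.90000*√(1 − 0.63400) ≈ 2.35942
SE_diff = SEM * √2 ≈ 2.35942 * 1.41421 ≈ 3.33672

3.34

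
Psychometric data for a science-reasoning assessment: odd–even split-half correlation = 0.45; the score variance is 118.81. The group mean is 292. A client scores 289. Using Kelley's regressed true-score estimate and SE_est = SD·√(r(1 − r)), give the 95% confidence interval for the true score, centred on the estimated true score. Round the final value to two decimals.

SD = √118.81 = 10.9000
r_full = 2·0.45 / (1 + 0.45) ≃ 0.6207
Estimated true score = 0.6207·289 + (1 − 0.6207)·292 ≃ 290.1379
SE_est = SD · √(r(1 − r)) = 10.9000 · √0.2354 ≃ 10.9000 · 0.4852 ≃ 5.2888
95% CI: 290.1379 ± 10.3661 ≃ (279.7718, 300.5041)

[279.77, 300.50]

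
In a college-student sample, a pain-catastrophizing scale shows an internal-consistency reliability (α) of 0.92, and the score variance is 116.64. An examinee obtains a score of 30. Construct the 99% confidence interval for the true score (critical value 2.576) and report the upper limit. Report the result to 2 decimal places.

37.87

SD = √116.64 ≈ 10.80000
SEM = 10.80000 * √(1 − 0.92000) = 10.80000 * √0.08000 ≈ 10.80000 * 0.28284 ≈ 3.05470
Half-width = 2.576*3.05470 ≈ 7.86891
Upper bound: 30 + 7.86891 = 37.86891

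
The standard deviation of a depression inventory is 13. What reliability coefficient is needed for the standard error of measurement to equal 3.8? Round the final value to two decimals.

0.91

r = 1 − (SEM / SD)² = 1 − (3.8000 / 13)² ≃ 1 − 0.0854 ≃ 0.9146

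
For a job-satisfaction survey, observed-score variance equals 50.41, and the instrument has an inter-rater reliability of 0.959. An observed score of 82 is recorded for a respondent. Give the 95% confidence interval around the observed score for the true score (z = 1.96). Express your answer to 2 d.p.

[79.18, 84.82]

SD = √50.41 ≈ 7.1000
The standard error of measurement is 7.1000·√(1 − 0.9590) ≈ 7.1000·0.2025 ≈ 1.4376.
1.96 · SEM ≈ 2.8178
CI = 82 ± 2.8178 → [79.1822, 84.8178]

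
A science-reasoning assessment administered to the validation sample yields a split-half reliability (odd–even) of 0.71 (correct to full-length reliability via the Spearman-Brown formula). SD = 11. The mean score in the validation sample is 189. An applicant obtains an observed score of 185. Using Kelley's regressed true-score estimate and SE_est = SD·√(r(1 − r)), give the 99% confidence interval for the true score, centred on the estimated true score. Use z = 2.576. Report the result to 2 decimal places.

[175.04, 196.31]

r_full = 2·0.71 / (1 + 0.71) ≈ 0.83041
T̂ = 0.83041(185) + 0.16959(189) ≈ 185.67836
SE_est = SD · √(r(1 − r)) = 11.00000 · √0.14083 ≈ 11.00000 · 0.37527 ≈ 4.12800
99% CI: 185.67836 ± 10.63373 ≈ (175.04463, 196.31209)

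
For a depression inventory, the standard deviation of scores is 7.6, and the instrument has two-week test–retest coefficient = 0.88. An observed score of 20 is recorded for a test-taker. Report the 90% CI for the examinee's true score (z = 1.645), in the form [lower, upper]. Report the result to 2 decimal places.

SEM = 7.6000*√(1 − 0.8800) ≈ 2.6327
Margin = 1.645 * 2.6327 ≈ 4.3308
CI = 20 ± 4.3308 → [15.6692, 24.3308]

[15.67, 24.33]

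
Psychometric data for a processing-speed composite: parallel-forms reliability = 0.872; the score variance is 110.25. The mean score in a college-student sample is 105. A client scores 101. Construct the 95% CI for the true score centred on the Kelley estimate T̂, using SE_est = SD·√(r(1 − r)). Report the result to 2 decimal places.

[94.64, 108.39]

σ = 110.25^(1/2) = 10.500
T̂ = 0.872(101) + 0.128(105) ≈ 101.512
SE_est = SD × √(r(1 − r)) = 10.500 × √0.112 ≈ 10.500 × 0.334 ≈ 3.508
CI = 101.512 ± 1.96 × 3.508 → [94.636, 108.388]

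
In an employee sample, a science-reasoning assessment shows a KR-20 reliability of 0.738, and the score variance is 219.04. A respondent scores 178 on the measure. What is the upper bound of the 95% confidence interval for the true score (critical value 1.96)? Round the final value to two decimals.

192.85

SD = √219.04 = 14.8000
SEM = 14.8000 × √(1 − 0.7380) = 14.8000 × √0.2620 ≃ 14.8000 × 0.5119 ≃ 7.5755
Margin = 1.96 × 7.5755 ≃ 14.8480
Upper limit = 178 + 14.8480 ≃ 192.8480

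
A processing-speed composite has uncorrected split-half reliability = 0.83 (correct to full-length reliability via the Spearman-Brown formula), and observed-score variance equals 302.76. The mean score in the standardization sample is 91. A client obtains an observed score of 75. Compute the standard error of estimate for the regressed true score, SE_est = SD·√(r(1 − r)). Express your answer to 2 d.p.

SD = √302.76 ≈ 17.4000
r_full = 2·0.83 / (1 + 0.83) ≈ 0.9071
SE_est = 17.4000·√[r(1 − r)] ≈ 5.0510

5.05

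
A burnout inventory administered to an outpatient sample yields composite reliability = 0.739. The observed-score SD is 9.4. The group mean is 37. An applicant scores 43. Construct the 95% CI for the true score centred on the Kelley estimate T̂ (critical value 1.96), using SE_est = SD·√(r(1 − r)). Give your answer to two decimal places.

T̂ = 0.739(43) + 0.261(37) ≈ 41.434
SE_est = 9.400×√(0.739×0.261) ≈ 4.128
95% CI: 41.434 ± 8.091 ≈ (33.343, 49.525)

[33.34, 49.53]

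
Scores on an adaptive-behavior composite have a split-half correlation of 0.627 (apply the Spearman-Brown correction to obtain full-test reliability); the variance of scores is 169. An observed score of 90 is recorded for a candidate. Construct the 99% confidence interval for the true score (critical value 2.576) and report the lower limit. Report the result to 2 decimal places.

73.97

SD = √169 = 13.000
Full-length reliability (Spearman-Brown) = 2(0.627)/(1+0.627) ≈ 0.771
SEM = 13.000 * √(1 − 0.771) = 13.000 * √0.229 ≈ 13.000 * 0.479 ≈ 6.224
2.576 * SEM ≈ 16.034
Lower bound: 90 − 16.034 = 73.966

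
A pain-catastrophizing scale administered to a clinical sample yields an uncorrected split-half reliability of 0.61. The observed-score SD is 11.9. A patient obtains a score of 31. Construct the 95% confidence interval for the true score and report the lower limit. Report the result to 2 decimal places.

19.52

r_full = 2·0.61 / (1 + 0.61) ≈ 0.7578
SEM = 11.9000*√(1 − 0.7578) ≈ 5.8569
Half-width = 1.96*5.8569 ≈ 11.4795
Lower bound: 31 − 11.4795 = 19.5205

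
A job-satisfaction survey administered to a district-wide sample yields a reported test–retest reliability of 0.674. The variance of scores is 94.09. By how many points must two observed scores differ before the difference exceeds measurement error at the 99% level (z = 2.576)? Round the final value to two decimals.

SD = √94.09 ≃ 9.700
SEM = 9.700 * √(1 − 0.674) = 9.700 * √0.326 ≃ 9.700 * 0.571 ≃ 5.538
SE_diff = √2 * SEM ≃ 7.832
Smallest detectable difference = 2.576*7.832 ≃ 20.176

20.18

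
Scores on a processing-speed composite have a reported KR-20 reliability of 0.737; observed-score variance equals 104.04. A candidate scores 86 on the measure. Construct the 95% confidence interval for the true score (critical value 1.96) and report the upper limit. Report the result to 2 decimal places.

σ = 104.04^(1/2) = 10.200
SEM = 10.200 × √(1 − 0.737) = 10.200 × √0.263 ≈ 10.200 × 0.513 ≈ 5.231
Margin = 1.96 × 5.231 ≈ 10.253
Upper limit = 86 + 10.253 ≈ 96.253

96.25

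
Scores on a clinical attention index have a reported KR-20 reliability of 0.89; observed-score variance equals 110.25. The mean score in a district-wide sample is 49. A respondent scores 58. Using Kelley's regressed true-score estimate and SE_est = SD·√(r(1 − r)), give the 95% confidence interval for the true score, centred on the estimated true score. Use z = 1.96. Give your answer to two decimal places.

[50.57, 63.45]

SD = √110.25 ≈ 10.500
T̂ = r·X + (1 − r)·M = 0.890·58 + 0.110·49 = 51.620 + 5.390 ≈ 57.010
SE_est = SD · √(r(1 − r)) = 10.500 · √0.098 ≈ 10.500 · 0.313 ≈ 3.285
CI = 57.010 ± 1.96 · 3.285 → [50.571, 63.449]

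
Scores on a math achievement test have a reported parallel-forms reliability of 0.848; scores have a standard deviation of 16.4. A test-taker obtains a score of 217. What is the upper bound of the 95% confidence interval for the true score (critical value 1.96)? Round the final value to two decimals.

229.53

The standard error of measurement is 16.400×√(1 − 0.848) ≈ 16.400×0.390 ≈ 6.394.
Half-width = 1.96×6.394 ≈ 12.532
Upper bound: 217 + 12.532 = 229.532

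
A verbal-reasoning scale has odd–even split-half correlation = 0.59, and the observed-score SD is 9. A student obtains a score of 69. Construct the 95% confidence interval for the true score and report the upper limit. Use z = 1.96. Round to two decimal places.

Full-length reliability (Spearman-Brown) = 2(0.59)/(1+0.59) ≈ 0.7421
SEM = 9.0000 × √(1 − 0.7421) = 9.0000 × √0.2579 ≈ 9.0000 × 0.5078 ≈ 4.5702
Margin = 1.96 × 4.5702 ≈ 8.9576
Upper bound: 69 + 8.9576 = 77.9576

77.96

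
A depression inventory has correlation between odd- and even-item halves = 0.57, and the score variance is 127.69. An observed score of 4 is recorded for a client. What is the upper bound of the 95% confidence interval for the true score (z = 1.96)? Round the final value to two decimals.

15.59

SD = √127.69 = 11.300
r_full = 2·0.57 / (1 + 0.57) ≃ 0.726
SEM = 11.300 · √(1 − 0.726) = 11.300 · √0.274 ≃ 11.300 · 0.523 ≃ 5.914
Margin = 1.96 · 5.914 ≃ 11.591
Upper bound: 4 + 11.591 = 15.591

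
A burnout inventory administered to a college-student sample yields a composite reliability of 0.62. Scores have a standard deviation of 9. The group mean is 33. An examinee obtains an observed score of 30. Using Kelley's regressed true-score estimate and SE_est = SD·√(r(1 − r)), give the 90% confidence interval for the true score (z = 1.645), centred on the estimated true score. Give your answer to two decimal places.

[23.95, 38.33]

T̂ = r·X + (1 − r)·M = 0.6200*30 + 0.3800*33 = 18.6000 + 12.5400 ≈ 31.1400
SE_est = SD * √(r(1 − r)) = 9.0000 * √0.2356 ≈ 9.0000 * 0.4854 ≈ 4.3685
CI = 31.1400 ± 1.645 * 4.3685 → [23.9539, 38.3261]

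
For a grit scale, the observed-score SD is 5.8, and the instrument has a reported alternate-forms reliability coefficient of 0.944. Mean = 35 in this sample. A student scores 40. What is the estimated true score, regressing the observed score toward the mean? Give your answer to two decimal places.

T̂ = 0.94400(40) + 0.05600(35) ≃ 39.72000

39.72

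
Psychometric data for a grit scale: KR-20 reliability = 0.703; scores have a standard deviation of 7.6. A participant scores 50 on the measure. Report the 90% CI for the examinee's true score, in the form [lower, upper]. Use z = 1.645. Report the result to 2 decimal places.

SEM = 7.600 · √(1 − 0.703) = 7.600 · √0.297 ≈ 7.600 · 0.545 ≈ 4.142
Half-width = 1.645·4.142 ≈ 6.813
90% CI: 50 ± 6.813 = [43.187, 56.813]

[43.19, 56.81]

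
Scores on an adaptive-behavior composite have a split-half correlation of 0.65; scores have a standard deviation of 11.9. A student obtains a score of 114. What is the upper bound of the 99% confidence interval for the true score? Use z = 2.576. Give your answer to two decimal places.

128.12

r_full = 2·0.65 / (1 + 0.65) ≃ 0.78788
The standard error of measurement is 11.90000·√(1 − 0.78788) ≃ 11.90000·0.46057 ≃ 5.48074.
2.576 · SEM ≃ 14.11838
Upper limit = 114 + 14.11838 ≃ 128.11838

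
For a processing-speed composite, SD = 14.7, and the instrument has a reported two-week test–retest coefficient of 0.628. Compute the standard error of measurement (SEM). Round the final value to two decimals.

8.97

SEM = 14.700 · √(1 − 0.628) = 14.700 · √0.372 ≃ 14.700 · 0.610 ≃ 8.966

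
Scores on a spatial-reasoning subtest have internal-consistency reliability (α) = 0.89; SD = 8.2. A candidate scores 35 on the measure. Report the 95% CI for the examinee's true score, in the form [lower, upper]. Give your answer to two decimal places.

SEM = 8.20000 * √(1 − 0.89000) = 8.20000 * √0.11000 ≈ 8.20000 * 0.33166 ≈ 2.71963
1.96 * SEM ≈ 5.33048
Interval: (29.66952, 40.33048)

[29.67, 40.33]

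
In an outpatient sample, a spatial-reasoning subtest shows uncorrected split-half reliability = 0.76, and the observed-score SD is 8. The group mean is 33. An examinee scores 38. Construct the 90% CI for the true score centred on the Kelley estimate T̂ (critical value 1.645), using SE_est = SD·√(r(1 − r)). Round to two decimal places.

Spearman-Brown: r = 2(0.76) / (1 + 0.76) = 1.52000 / 1.76000 ≃ 0.86364
T̂ = 0.86364(38) + 0.13636(33) ≃ 37.31818
SE_est = SD × √(r(1 − r)) = 8.00000 × √0.11777 ≃ 8.00000 × 0.34317 ≃ 2.74539
CI = 37.31818 ± 1.645 × 2.74539 → [32.80201, 41.83436]

[32.80, 41.83]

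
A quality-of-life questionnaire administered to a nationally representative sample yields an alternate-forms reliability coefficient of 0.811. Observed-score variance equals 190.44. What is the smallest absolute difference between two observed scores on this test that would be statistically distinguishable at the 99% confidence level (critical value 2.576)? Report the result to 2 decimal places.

SD = √190.44 = 13.800
SEM = 13.800 × √(1 − 0.811) = 13.800 × √0.189 ≈ 13.800 × 0.435 ≈ 5.999
Standard error of the difference = 5.999·√2 ≈ 8.484
Minimum reliable difference = 2.576 × SE_diff ≈ 2.576 × 8.484 ≈ 21.856

21.86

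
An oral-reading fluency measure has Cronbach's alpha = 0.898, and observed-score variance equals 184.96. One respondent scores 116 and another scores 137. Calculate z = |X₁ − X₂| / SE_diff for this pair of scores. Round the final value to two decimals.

σ = 184.96^(1/2) = 13.6000
The standard error of measurement is 13.6000*√(1 − 0.8980) ≃ 13.6000*0.3194 ≃ 4.3435.
Standard error of the difference = 4.3435·√2 ≃ 6.1426
z = 21 / 6.1426 ≃ 3.4187

3.42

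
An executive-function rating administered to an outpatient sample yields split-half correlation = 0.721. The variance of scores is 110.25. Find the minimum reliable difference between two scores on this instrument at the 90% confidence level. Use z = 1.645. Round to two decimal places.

9.84

SD = √110.25 ≈ 10.500
Spearman-Brown: r = 2(0.721) / (1 + 0.721) = 1.442 / 1.721 ≈ 0.838
SEM = 10.500·√(1 − 0.838) ≈ 4.228
SE_diff = SEM · √2 ≈ 4.228 · 1.414 ≈ 5.979
Smallest detectable difference = 1.645·5.979 ≈ 9.835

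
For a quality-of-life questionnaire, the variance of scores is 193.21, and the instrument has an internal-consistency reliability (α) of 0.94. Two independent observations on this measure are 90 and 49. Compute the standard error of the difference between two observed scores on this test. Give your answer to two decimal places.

4.82

σ = 193.21^(1/2) = 13.9000
SEM = 13.9000 · √(1 − 0.9400) = 13.9000 · √0.0600 ≃ 13.9000 · 0.2449 ≃ 3.4048
SE_diff = SEM · √2 ≃ 3.4048 · 1.4142 ≃ 4.8151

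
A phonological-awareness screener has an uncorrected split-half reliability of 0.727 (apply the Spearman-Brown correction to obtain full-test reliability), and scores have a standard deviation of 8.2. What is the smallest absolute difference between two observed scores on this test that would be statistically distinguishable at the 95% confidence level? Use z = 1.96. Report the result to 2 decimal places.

Full-length reliability (Spearman-Brown) = 2(0.727)/(1+0.727) ≈ 0.842
SEM = 8.200 × √(1 − 0.842) = 8.200 × √0.158 ≈ 8.200 × 0.398 ≈ 3.260
SE_diff = √2 × SEM ≈ 4.611
Smallest detectable difference = 1.96×4.611 ≈ 9.037

9.04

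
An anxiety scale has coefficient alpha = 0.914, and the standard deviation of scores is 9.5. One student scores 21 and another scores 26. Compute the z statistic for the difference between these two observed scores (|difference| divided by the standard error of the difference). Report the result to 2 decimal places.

1.27

SEM = 9.500·√(1 − 0.914) ≈ 2.786
SE_diff = SEM · √2 ≈ 2.786 · 1.414 ≈ 3.940
z = 5 / 3.940 ≈ 1.269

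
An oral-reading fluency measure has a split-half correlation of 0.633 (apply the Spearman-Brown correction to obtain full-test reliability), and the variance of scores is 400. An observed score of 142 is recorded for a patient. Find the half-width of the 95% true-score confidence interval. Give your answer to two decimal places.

SD = √400 ≃ 20.00000
r_full = 2·0.633 / (1 + 0.633) ≃ 0.77526
SEM = 20.00000 × √(1 − 0.77526) = 20.00000 × √0.22474 ≃ 20.00000 × 0.47407 ≃ 9.48134
Half-width = 1.96×9.48134 ≃ 18.58344

18.58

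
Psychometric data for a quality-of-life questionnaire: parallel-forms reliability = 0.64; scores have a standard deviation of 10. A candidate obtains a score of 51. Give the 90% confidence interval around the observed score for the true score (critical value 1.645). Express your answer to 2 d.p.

The standard error of measurement is 10.00000·√(1 − 0.64000) ≈ 10.00000·0.60000 ≈ 6.00000.
1.645 · SEM ≈ 9.87000
90% CI: 51 ± 9.87000 = [41.13000, 60.87000]

[41.13, 60.87]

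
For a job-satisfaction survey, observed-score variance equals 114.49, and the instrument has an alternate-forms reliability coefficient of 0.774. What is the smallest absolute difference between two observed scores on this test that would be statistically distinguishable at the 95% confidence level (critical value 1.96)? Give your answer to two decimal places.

14.10

SD = √114.49 ≃ 10.700
SEM = 10.700 · √(1 − 0.774) = 10.700 · √0.226 ≃ 10.700 · 0.475 ≃ 5.087
SE_diff = √2 · SEM ≃ 7.194
Minimum reliable difference = 1.96 · SE_diff ≃ 1.96 · 7.194 ≃ 14.100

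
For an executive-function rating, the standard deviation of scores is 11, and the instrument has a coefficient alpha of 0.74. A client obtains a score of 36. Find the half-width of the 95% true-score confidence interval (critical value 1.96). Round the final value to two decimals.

10.99

SEM = 11.00000*√(1 − 0.74000) ≈ 5.60892
Half-width = 1.96*5.60892 ≈ 10.99349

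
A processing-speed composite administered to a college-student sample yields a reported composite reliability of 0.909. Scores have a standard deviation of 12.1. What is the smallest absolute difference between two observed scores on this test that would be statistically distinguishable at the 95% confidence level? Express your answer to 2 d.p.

SEM = 12.1000 * √(1 − 0.9090) = 12.1000 * √0.0910 ≈ 12.1000 * 0.3017 ≈ 3.6501
SE_diff = √2 * SEM ≈ 5.1620
Minimum reliable difference = 1.96 * SE_diff ≈ 1.96 * 5.1620 ≈ 10.1176

10.12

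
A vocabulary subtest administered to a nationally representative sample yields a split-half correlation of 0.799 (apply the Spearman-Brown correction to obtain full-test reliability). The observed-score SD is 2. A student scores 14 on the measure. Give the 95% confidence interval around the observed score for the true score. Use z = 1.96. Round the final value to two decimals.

Full-length reliability (Spearman-Brown) = 2(0.799)/(1+0.799) ≈ 0.8883
SEM = 2.0000 × √(1 − 0.8883) = 2.0000 × √0.1117 ≈ 2.0000 × 0.3343 ≈ 0.6685
Half-width = 1.96×0.6685 ≈ 1.3103
95% CI: 14 ± 1.3103 = [12.6897, 15.3103]

[12.69, 15.31]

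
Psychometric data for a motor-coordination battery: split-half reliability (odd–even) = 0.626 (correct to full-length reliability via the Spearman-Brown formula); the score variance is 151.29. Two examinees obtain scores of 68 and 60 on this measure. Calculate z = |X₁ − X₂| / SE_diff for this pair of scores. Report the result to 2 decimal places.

SD = √151.29 = 12.300
Spearman-Brown: r = 2(0.626) / (1 + 0.626) = 1.252 / 1.626 ≈ 0.770
The standard error of measurement is 12.300×√(1 − 0.770) ≈ 12.300×0.480 ≈ 5.899.
Standard error of the difference = 5.899·√2 ≈ 8.342
z = |68 − 60| / 8.342 = 8 / 8.342 ≈ 0.959

0.96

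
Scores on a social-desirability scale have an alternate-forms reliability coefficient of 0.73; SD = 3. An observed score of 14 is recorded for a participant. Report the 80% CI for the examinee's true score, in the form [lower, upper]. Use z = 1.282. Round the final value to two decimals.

[12.00, 16.00]

SEM = 3.0000 * √(1 − 0.7300) = 3.0000 * √0.2700 ≈ 3.0000 * 0.5196 ≈ 1.5588
Half-width = 1.282*1.5588 ≈ 1.9984
Interval: (12.0016, 15.9984)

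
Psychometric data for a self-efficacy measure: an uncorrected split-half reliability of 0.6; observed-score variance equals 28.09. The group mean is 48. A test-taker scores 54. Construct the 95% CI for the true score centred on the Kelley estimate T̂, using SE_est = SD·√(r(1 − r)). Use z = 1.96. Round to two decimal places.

[48.00, 57.00]

SD = √28.09 = 5.300
Full-length reliability (Spearman-Brown) = 2(0.6)/(1+0.6) ≃ 0.750
Estimated true score = 0.750·54 + (1 − 0.750)·48 ≃ 52.500
SE_est = 5.300·√[r(1 − r)] ≃ 2.295
CI = 52.500 ± 1.96 · 2.295 → [48.002, 56.998]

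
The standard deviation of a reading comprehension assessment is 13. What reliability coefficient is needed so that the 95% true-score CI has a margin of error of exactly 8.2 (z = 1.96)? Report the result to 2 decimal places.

SEM needed = half-width / z = 8.2/1.96 ≈ 4.18367
r = 1 − (4.18367/13)² ≈ 1 − 0.10357 ≈ 0.89643

0.90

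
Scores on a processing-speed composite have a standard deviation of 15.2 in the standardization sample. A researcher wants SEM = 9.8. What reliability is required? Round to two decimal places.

0.58

r = 1 − (9.800/15.2)² ≈ 1 − 0.416 ≈ 0.584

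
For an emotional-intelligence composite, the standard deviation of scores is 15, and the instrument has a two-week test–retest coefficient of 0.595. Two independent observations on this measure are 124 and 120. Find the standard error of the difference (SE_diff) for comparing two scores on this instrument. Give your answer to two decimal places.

13.50

SEM = 15.0000 · √(1 − 0.5950) = 15.0000 · √0.4050 ≈ 15.0000 · 0.6364 ≈ 9.5459
SE_diff = SEM · √2 ≈ 9.5459 · 1.4142 ≈ 13.5000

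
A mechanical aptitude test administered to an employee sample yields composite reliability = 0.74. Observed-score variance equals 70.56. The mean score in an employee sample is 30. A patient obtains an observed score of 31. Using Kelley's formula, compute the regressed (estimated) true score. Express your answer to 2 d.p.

30.74

Estimated true score = 0.7400·31 + (1 − 0.7400)·30 ≈ 30.7400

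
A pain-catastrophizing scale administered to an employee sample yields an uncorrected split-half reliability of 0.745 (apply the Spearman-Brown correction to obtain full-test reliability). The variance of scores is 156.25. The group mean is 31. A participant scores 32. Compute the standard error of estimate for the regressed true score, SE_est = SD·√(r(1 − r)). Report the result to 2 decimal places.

σ = 156.25^(1/2) = 12.5000
r_full = 2·0.745 / (1 + 0.745) ≈ 0.8539
SE_est = SD × √(r(1 − r)) = 12.5000 × √0.1248 ≈ 12.5000 × 0.3532 ≈ 4.4155

4.42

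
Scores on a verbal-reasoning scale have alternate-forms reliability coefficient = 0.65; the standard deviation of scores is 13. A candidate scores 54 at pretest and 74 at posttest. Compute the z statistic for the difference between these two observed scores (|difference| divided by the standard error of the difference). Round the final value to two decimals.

1.84

SEM = 13.0000 · √(1 − 0.6500) = 13.0000 · √0.3500 ≈ 13.0000 · 0.5916 ≈ 7.6909
SE_diff = SEM · √2 ≈ 7.6909 · 1.4142 ≈ 10.8766
z = 20 / 10.8766 ≈ 1.8388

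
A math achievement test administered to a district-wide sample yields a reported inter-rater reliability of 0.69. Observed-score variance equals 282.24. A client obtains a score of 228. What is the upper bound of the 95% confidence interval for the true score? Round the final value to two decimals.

246.33

σ = 282.24^(1/2) = 16.8000
SEM = 16.8000 × √(1 − 0.6900) = 16.8000 × √0.3100 ≃ 16.8000 × 0.5568 ≃ 9.3538
Margin = 1.96 × 9.3538 ≃ 18.3335
Upper bound: 228 + 18.3335 = 246.3335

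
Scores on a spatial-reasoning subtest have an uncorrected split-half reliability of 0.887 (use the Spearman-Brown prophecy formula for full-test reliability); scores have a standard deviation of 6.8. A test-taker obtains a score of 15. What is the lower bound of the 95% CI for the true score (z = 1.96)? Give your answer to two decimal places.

r_full = 2·0.887 / (1 + 0.887) ≃ 0.9401
SEM = 6.8000 * √(1 − 0.9401) = 6.8000 * √0.0599 ≃ 6.8000 * 0.2447 ≃ 1.6640
Margin = 1.96 * 1.6640 ≃ 3.2615
Lower limit = 15 − 3.2615 ≃ 11.7385

11.74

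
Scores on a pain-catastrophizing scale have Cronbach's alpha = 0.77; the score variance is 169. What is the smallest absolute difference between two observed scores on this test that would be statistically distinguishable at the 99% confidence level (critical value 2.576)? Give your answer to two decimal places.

22.71

σ = 169^(1/2) = 13.000
The standard error of measurement is 13.000×√(1 − 0.770) ≃ 13.000×0.480 ≃ 6.235.
SE_diff = √2 × SEM ≃ 8.817
Minimum reliable difference = 2.576 × SE_diff ≃ 2.576 × 8.817 ≃ 22.713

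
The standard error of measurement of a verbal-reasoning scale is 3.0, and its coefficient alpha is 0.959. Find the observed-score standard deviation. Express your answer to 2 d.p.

SD = 3.0 / √(1 − 0.959) ≈ 14.8159

14.82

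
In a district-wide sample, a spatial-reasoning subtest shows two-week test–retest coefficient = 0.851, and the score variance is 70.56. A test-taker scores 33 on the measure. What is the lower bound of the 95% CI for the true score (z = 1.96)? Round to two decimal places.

SD = √70.56 ≈ 8.4000
The standard error of measurement is 8.4000·√(1 − 0.8510) ≈ 8.4000·0.3860 ≈ 3.2424.
1.96 · SEM ≈ 6.3552
Lower bound: 33 − 6.3552 = 26.6448

26.64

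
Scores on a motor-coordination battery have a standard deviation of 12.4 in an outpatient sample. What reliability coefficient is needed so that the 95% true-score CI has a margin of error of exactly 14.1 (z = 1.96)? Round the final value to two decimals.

0.66

Required SEM = 14.1 / 1.96 ≃ 7.1939
r = 1 − (SEM / SD)² = 1 − (7.1939 / 12.4)² ≃ 1 − 0.3366 ≃ 0.6634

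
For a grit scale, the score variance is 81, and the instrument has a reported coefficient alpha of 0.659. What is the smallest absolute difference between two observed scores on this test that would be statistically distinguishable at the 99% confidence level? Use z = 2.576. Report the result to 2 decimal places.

σ = 81^(1/2) = 9.0000
SEM = 9.0000 × √(1 − 0.6590) = 9.0000 × √0.3410 ≈ 9.0000 × 0.5840 ≈ 5.2556
SE_diff = √2 × SEM ≈ 7.4325
Smallest detectable difference = 2.576×7.4325 ≈ 19.1461

19.15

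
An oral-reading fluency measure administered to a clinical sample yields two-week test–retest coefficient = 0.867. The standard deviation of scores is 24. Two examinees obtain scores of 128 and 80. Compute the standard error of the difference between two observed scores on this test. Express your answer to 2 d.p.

SEM = 24.000×√(1 − 0.867) ≈ 8.753
SE_diff = √2 × SEM ≈ 12.378

12.38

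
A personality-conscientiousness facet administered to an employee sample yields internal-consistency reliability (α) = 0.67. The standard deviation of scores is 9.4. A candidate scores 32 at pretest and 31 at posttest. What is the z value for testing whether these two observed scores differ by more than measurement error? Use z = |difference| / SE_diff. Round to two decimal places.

The standard error of measurement is 9.400·√(1 − 0.670) ≃ 9.400·0.574 ≃ 5.400.
Standard error of the difference = 5.400·√2 ≃ 7.637
z = |32 − 31| / 7.637 = 1 / 7.637 ≃ 0.131

0.13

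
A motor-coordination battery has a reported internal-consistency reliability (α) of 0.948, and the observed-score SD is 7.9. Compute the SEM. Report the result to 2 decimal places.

SEM = 7.9000·√(1 − 0.9480) ≈ 1.8015

1.80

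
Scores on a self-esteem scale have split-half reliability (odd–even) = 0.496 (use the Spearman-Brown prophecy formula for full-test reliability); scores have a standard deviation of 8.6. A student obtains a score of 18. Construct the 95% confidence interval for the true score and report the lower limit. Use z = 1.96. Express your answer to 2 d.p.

8.22

Spearman-Brown: r = 2(0.496) / (1 + 0.496) = 0.992 / 1.496 ≃ 0.663
The standard error of measurement is 8.600*√(1 − 0.663) ≃ 8.600*0.580 ≃ 4.992.
Margin = 1.96 * 4.992 ≃ 9.784
Lower bound: 18 − 9.784 = 8.216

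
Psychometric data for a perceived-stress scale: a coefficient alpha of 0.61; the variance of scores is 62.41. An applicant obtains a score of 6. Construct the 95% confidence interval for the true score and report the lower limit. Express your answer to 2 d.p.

-3.67

SD = √62.41 = 7.900
SEM = 7.900*√(1 − 0.610) ≈ 4.934
1.96 * SEM ≈ 9.670
Lower bound: 6 − 9.670 = -3.670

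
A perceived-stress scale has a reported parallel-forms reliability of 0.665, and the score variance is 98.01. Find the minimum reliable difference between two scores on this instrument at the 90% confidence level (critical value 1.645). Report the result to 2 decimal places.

13.33

SD = √98.01 ≈ 9.90000
The standard error of measurement is 9.90000*√(1 − 0.66500) ≈ 9.90000*0.57879 ≈ 5.73004.
Standard error of the difference = 5.73004·√2 ≈ 8.10350
Smallest detectable difference = 1.645*8.10350 ≈ 13.33026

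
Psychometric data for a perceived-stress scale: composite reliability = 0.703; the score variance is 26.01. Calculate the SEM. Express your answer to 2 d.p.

2.78

SD = √26.01 ≈ 5.100
The standard error of measurement is 5.100*√(1 − 0.703) ≈ 5.100*0.545 ≈ 2.779.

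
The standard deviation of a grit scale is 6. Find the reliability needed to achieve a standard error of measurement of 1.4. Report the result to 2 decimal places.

r = 1 − (SEM / SD)² = 1 − (1.40000 / 6)² ≈ 1 − 0.05444 ≈ 0.94556

0.95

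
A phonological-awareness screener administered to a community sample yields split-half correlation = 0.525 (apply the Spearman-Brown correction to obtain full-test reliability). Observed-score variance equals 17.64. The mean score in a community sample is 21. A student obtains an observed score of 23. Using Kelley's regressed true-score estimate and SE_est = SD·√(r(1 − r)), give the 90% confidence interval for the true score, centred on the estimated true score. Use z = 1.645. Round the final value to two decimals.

SD = √17.64 = 4.2000
r_full = 2·0.525 / (1 + 0.525) ≃ 0.6885
T̂ = 0.6885(23) + 0.3115(21) ≃ 22.3770
SE_est = SD * √(r(1 − r)) = 4.2000 * √0.2145 ≃ 4.2000 * 0.4631 ≃ 1.9450
CI = 22.3770 ± 1.645 * 1.9450 → [19.1775, 25.5766]

[19.18, 25.58]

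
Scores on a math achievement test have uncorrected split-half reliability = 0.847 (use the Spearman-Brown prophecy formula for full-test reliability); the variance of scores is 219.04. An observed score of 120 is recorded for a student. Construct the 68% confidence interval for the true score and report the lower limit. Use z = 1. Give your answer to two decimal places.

115.74

SD = √219.04 ≈ 14.80000
r_full = 2·0.847 / (1 + 0.847) ≈ 0.91716
SEM = 14.80000*√(1 − 0.91716) ≈ 4.25965
Margin = 1 * 4.25965 ≈ 4.25965
Lower bound: 120 − 4.25965 = 115.74035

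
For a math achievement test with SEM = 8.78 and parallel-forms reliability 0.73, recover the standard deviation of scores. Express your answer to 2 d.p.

SD = SEM / √(1 − r) = 8.78 / √0.27000 ≃ 8.78 / 0.51962 ≃ 16.89712

16.90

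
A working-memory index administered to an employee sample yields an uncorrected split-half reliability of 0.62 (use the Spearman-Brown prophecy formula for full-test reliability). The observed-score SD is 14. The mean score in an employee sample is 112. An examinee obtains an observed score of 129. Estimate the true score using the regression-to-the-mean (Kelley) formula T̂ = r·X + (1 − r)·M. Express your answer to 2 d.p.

125.01

r_full = 2·0.62 / (1 + 0.62) ≈ 0.76543
T̂ = r·X + (1 − r)·M = 0.76543*129 + 0.23457*112 ≈ 98.74074 + 26.27160 ≈ 125.01235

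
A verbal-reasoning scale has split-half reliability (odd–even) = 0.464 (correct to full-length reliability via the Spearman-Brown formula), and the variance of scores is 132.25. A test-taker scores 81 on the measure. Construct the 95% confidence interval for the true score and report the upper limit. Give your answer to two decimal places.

94.64

SD = √132.25 ≈ 11.500
Spearman-Brown: r = 2(0.464) / (1 + 0.464) = 0.928 / 1.464 ≈ 0.634
The standard error of measurement is 11.500*√(1 − 0.634) ≈ 11.500*0.605 ≈ 6.958.
Margin = 1.96 * 6.958 ≈ 13.638
Upper limit = 81 + 13.638 ≈ 94.638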